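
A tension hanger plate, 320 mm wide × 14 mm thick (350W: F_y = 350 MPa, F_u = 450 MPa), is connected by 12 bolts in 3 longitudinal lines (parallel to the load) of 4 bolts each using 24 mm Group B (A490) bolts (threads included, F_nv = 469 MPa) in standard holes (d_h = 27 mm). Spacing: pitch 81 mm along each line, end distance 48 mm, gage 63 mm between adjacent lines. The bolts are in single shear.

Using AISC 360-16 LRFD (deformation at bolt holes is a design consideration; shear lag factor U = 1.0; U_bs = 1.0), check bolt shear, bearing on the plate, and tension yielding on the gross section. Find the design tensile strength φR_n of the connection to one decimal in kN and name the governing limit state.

Bolt shear: A_b = π(24)²/4 = 452.39 mm². φR_n = 0.75 × 469 × 452.39 × 12 × 1 = 1909.5 kN.
Bearing (14 mm plate, F_u = 450 MPa): end bolts L_c = 48 − 27/2 = 34.5, R_n = min(1.2×34.5×14×450, 2.4×24×14×450) = 260.82 kN/bolt; interior L_c = 81 − 27 = 54, R_n = 362.88 kN/bolt. φR_n = 0.75 × (3×260.82 + 9×362.88) = 3036.3 kN.
Tension yield (gross): A_g = 320×14 = 4480 mm². φR_n = 0.90 × 350 × 4480 = 1411.2 kN.
Governing: min(1909.5, 3036.3, 1411.2) = 1411.2 kN → gross-section yield.

1411.2 kN (gross-section yield governs)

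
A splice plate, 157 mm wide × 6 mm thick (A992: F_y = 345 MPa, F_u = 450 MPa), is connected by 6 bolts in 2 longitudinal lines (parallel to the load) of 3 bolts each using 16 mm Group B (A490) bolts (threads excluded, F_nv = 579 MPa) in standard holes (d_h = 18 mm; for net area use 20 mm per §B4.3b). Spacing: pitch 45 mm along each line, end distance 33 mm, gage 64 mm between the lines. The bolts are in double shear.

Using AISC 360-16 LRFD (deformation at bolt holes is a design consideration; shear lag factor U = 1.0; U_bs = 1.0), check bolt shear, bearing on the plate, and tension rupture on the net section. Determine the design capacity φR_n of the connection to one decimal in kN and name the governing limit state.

Bolt shear: A_b = π(16)²/4 = 201.06 mm². φR_n = 0.75 × 579 × 201.06 × 6 × 2 = 1047.7 kN.
Bearing (6 mm plate, F_u = 450 MPa): end bolts L_c = 33 − 18/2 = 24, R_n = min(1.2×24×6×450, 2.4×16×6×450) = 77.76 kN/bolt; interior L_c = 45 − 18 = 27, R_n = 87.48 kN/bolt. φR_n = 0.75 × (2×77.76 + 4×87.48) = 379.1 kN.
Tension rupture (net): A_n = (157 − 2×20)×6 = 702 mm² (U = 1.0, A_e = A_n). φR_n = 0.75 × 450 × 702 = 236.9 kN.
Governing: min(1047.7, 379.1, 236.9) = 236.9 kN → net-section rupture.

236.9 kN (net-section rupture governs)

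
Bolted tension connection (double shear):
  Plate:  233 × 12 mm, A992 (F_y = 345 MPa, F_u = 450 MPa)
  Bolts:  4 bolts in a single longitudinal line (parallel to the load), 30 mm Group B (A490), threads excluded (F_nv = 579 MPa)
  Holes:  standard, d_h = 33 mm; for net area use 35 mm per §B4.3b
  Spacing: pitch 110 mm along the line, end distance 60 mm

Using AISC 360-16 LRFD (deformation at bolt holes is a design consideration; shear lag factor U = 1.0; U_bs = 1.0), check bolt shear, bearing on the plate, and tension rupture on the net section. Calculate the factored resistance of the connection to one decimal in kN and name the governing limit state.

Bolt shear: A_b = π(30)²/4 = 706.86 mm². φR_n = 0.75 × 579 × 706.86 × 4 × 2 = 2455.6 kN.
Bearing (12 mm plate, F_u = 450 MPa): end bolts L_c = 60 − 33/2 = 43.5, R_n = min(1.2×43.5×12×450, 2.4×30×12×450) = 281.88 kN/bolt; interior L_c = 110 − 33 = 77, R_n = 388.8 kN/bolt. φR_n = 0.75 × (1×281.88 + 3×388.8) = 1086.2 kN.
Tension rupture (net): A_n = (233 − 1×35)×12 = 2376 mm² (U = 1.0, A_e = A_n). φR_n = 0.75 × 450 × 2376 = 801.9 kN.
Governing: min(2455.6, 1086.2, 801.9) = 801.9 kN → net-section rupture.

801.9 kN (net-section rupture governs)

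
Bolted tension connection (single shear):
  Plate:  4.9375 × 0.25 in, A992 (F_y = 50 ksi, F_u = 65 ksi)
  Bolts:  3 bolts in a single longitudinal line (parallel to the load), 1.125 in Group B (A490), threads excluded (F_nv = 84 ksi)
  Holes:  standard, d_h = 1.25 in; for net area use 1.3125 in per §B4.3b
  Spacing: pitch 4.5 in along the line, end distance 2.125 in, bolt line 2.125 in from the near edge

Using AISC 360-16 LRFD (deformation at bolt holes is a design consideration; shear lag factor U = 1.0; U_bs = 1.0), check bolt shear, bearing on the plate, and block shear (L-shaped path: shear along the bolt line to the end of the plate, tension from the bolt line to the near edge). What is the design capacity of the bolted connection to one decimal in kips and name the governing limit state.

Bolt shear: A_b = π(1.125)²/4 = 0.99402 in². φR_n = 0.75 × 84 × 0.99402 × 3 × 1 = 187.9 kips.
Bearing (0.25 in plate, F_u = 65 ksi): end bolts L_c = 2.125 − 1.25/2 = 1.5, R_n = min(1.2×1.5×0.25×65, 2.4×1.125×0.25×65) = 29.25 kips/bolt; interior L_c = 4.5 − 1.25 = 3.25, R_n = 43.875 kips/bolt. φR_n = 0.75 × (1×29.25 + 2×43.875) = 87.8 kips.
Block shear: shear path 1×[2.125+2×4.5] = 1×11.125 in, A_gv = 2.7813, A_nv = 1×(11.125 − 2.5×1.3125)×0.25 = 1.9609 in²; tension to near edge: (2.125 − 0.5×1.3125)×0.25 = 0.36719 in². R_n = min(0.6×65×1.9609, 0.6×50×2.7813) + 1.0×65×0.36719 = min(76.475, 83.439) + 23.867 = 100.34 kips. φR_n = 0.75 × 100.34 = 75.3 kips.
Governing: min(187.9, 87.8, 75.3) = 75.3 kips → block shear.

75.3 kips (block shear governs)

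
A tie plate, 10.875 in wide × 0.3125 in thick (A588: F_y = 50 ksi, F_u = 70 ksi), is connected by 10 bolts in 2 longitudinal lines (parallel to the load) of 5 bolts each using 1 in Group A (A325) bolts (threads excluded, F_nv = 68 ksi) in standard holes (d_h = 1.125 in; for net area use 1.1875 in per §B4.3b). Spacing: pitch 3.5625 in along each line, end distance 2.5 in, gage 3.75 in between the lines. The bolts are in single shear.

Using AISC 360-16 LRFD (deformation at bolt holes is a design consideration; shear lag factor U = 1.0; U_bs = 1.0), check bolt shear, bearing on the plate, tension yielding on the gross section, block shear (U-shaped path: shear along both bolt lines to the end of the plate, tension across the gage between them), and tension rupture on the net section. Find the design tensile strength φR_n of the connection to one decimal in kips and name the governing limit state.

139.5 kips (net-section rupture governs)

Bolt shear: A_b = π(1)²/4 = 0.7854 in². φR_n = 0.75 × 68 × 0.7854 × 10 × 1 = 400.6 kips.
Bearing (0.3125 in plate, F_u = 70 ksi): end bolts L_c = 2.5 − 1.125/2 = 1.9375, R_n = min(1.2×1.9375×0.3125×70, 2.4×1×0.3125×70) = 50.859 kips/bolt; interior L_c = 3.5625 − 1.125 = 2.4375, R_n = 52.5 kips/bolt. φR_n = 0.75 × (2×50.859 + 8×52.5) = 391.3 kips.
Tension yield (gross): A_g = 10.875×0.3125 = 3.3984 in². φR_n = 0.90 × 50 × 3.3984 = 152.9 kips.
Block shear: shear path 2×[2.5+4×3.5625] = 2×16.75 in, A_gv = 10.469, A_nv = 2×(16.75 − 4.5×1.1875)×0.3125 = 7.1289 in²; tension across gage: (3.75 − 1×1.1875)×0.3125 = 0.80078 in². R_n = min(0.6×70×7.1289, 0.6×50×10.469) + 1.0×70×0.80078 = min(299.41, 314.07) + 56.055 = 355.47 kips. φR_n = 0.75 × 355.47 = 266.6 kips.
Tension rupture (net): A_n = (10.875 − 2×1.1875)×0.3125 = 2.6563 in² (U = 1.0, A_e = A_n). φR_n = 0.75 × 70 × 2.6563 = 139.5 kips.
Governing: min(400.6, 391.3, 152.9, 266.6, 139.5) = 139.5 kips → net-section rupture.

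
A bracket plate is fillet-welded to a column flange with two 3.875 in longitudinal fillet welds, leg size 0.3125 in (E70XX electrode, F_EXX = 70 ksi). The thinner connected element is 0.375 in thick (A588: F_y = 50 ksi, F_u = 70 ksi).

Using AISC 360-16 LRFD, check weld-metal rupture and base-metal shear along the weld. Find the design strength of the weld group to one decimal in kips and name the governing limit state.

Weld metal: throat = 0.707×0.3125 = 0.22094 in, L = 2×3.875 = 7.75 in. φR_n = 0.75 × 0.6 × 70 × 0.22094 × 7.75 = 53.9 kips.
Base metal shear (0.375 in plate): yield φR_n = 1.0×0.6×50×0.375×7.75 = 87.2 kips; rupture φR_n = 0.75×0.6×70×0.375×7.75 = 91.5 kips; take 87.2 kips (yield).
Governing: min(53.9, 87.2) = 53.9 kips → weld metal.

53.9 kips (weld metal governs)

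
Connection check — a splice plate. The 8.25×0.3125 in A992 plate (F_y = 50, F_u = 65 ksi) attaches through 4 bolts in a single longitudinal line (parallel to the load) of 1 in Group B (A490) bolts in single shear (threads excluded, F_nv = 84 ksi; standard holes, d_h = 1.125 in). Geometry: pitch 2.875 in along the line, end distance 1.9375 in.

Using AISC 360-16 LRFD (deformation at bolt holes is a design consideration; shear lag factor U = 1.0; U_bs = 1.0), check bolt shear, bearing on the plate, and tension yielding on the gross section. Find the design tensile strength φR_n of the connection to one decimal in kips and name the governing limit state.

116.0 kips (gross-section yield governs)

Bolt shear: A_b = π(1)²/4 = 0.7854 in². φR_n = 0.75 × 84 × 0.7854 × 4 × 1 = 197.9 kips.
Bearing (0.3125 in plate, F_u = 65 ksi): end bolts L_c = 1.9375 − 1.125/2 = 1.375, R_n = min(1.2×1.375×0.3125×65, 2.4×1×0.3125×65) = 33.516 kips/bolt; interior L_c = 2.875 − 1.125 = 1.75, R_n = 42.656 kips/bolt. φR_n = 0.75 × (1×33.516 + 3×42.656) = 121.1 kips.
Tension yield (gross): A_g = 8.25×0.3125 = 2.5781 in². φR_n = 0.90 × 50 × 2.5781 = 116.0 kips.
Governing: min(197.9, 121.1, 116.0) = 116.0 kips → gross-section yield.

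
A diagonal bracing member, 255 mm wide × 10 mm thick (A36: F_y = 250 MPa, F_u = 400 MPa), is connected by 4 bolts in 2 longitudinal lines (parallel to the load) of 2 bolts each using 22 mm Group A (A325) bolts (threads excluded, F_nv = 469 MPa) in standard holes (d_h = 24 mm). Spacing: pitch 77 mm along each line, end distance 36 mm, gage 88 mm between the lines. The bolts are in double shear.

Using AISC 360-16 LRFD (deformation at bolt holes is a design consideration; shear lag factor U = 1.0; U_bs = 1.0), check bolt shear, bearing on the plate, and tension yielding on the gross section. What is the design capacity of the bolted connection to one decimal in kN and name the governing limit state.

489.6 kN (bearing governs)

Bolt shear: A_b = π(22)²/4 = 380.13 mm². φR_n = 0.75 × 469 × 380.13 × 4 × 2 = 1069.7 kN.
Bearing (10 mm plate, F_u = 400 MPa): end bolts L_c = 36 − 24/2 = 24, R_n = min(1.2×24×10×400, 2.4×22×10×400) = 115.2 kN/bolt; interior L_c = 77 − 24 = 53, R_n = 211.2 kN/bolt. φR_n = 0.75 × (2×115.2 + 2×211.2) = 489.6 kN.
Tension yield (gross): A_g = 255×10 = 2550 mm². φR_n = 0.90 × 250 × 2550 = 573.8 kN.
Governing: min(1069.7, 489.6, 573.8) = 489.6 kN → bearing.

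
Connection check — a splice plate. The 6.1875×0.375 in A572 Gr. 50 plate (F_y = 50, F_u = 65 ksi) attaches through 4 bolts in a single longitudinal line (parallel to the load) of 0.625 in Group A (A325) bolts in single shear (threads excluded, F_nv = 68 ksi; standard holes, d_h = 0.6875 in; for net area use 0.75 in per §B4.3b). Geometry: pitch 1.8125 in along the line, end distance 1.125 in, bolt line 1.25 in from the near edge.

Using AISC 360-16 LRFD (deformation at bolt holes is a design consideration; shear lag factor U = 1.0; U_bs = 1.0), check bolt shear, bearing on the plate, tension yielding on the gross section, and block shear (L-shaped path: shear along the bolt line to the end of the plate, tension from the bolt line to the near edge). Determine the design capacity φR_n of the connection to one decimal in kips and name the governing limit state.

59.2 kips (block shear governs)

Bolt shear: A_b = π(0.625)²/4 = 0.3068 in². φR_n = 0.75 × 68 × 0.3068 × 4 × 1 = 62.6 kips.
Bearing (0.375 in plate, F_u = 65 ksi): end bolts L_c = 1.125 − 0.6875/2 = 0.78125, R_n = min(1.2×0.78125×0.375×65, 2.4×0.625×0.375×65) = 22.852 kips/bolt; interior L_c = 1.8125 − 0.6875 = 1.125, R_n = 32.906 kips/bolt. φR_n = 0.75 × (1×22.852 + 3×32.906) = 91.2 kips.
Tension yield (gross): A_g = 6.1875×0.375 = 2.3203 in². φR_n = 0.90 × 50 × 2.3203 = 104.4 kips.
Block shear: shear path 1×[1.125+3×1.8125] = 1×6.5625 in, A_gv = 2.4609, A_nv = 1×(6.5625 − 3.5×0.75)×0.375 = 1.4766 in²; tension to near edge: (1.25 − 0.5×0.75)×0.375 = 0.32813 in². R_n = min(0.6×65×1.4766, 0.6×50×2.4609) + 1.0×65×0.32813 = min(57.587, 73.827) + 21.328 = 78.915 kips. φR_n = 0.75 × 78.915 = 59.2 kips.
Governing: min(62.6, 91.2, 104.4, 59.2) = 59.2 kips → block shear.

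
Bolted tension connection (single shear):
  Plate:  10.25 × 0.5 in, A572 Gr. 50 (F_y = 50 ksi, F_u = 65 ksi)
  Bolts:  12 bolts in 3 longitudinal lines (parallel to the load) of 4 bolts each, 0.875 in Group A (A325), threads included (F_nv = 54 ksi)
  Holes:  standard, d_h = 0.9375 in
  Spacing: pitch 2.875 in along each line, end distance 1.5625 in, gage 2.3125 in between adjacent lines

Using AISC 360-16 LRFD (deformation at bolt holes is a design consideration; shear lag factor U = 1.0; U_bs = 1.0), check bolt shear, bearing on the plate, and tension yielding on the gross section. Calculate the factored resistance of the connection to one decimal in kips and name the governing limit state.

Bolt shear: A_b = π(0.875)²/4 = 0.60132 in². φR_n = 0.75 × 54 × 0.60132 × 12 × 1 = 292.2 kips.
Bearing (0.5 in plate, F_u = 65 ksi): end bolts L_c = 1.5625 − 0.9375/2 = 1.09375, R_n = min(1.2×1.09375×0.5×65, 2.4×0.875×0.5×65) = 42.656 kips/bolt; interior L_c = 2.875 − 0.9375 = 1.9375, R_n = 68.25 kips/bolt. φR_n = 0.75 × (3×42.656 + 9×68.25) = 556.7 kips.
Tension yield (gross): A_g = 10.25×0.5 = 5.125 in². φR_n = 0.90 × 50 × 5.125 = 230.6 kips.
Governing: min(292.2, 556.7, 230.6) = 230.6 kips → gross-section yield.

230.6 kips (gross-section yield governs)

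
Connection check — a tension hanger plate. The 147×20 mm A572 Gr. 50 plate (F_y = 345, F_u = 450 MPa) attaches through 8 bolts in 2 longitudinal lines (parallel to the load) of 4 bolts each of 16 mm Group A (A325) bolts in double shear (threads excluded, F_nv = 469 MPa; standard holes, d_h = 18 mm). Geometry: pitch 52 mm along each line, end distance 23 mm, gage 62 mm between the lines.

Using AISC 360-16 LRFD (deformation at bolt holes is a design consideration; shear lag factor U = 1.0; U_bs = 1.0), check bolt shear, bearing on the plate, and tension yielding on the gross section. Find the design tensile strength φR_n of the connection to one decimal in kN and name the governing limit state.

Bolt shear: A_b = π(16)²/4 = 201.06 mm². φR_n = 0.75 × 469 × 201.06 × 8 × 2 = 1131.6 kN.
Bearing (20 mm plate, F_u = 450 MPa): end bolts L_c = 23 − 18/2 = 14, R_n = min(1.2×14×20×450, 2.4×16×20×450) = 151.2 kN/bolt; interior L_c = 52 − 18 = 34, R_n = 345.6 kN/bolt. φR_n = 0.75 × (2×151.2 + 6×345.6) = 1782.0 kN.
Tension yield (gross): A_g = 147×20 = 2940 mm². φR_n = 0.90 × 345 × 2940 = 912.9 kN.
Governing: min(1131.6, 1782.0, 912.9) = 912.9 kN → gross-section yield.

912.9 kN (gross-section yield governs)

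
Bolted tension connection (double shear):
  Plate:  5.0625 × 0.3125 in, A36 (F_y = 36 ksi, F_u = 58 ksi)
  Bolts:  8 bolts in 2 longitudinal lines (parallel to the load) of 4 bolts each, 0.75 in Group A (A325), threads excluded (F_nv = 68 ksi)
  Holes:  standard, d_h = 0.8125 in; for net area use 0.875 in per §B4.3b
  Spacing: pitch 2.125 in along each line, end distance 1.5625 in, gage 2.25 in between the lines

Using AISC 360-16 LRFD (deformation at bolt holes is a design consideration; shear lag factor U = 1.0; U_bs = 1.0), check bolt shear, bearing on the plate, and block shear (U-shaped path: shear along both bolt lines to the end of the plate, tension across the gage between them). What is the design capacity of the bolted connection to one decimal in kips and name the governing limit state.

98.2 kips (block shear governs)

Bolt shear: A_b = π(0.75)²/4 = 0.44179 in². φR_n = 0.75 × 68 × 0.44179 × 8 × 2 = 360.5 kips.
Bearing (0.3125 in plate, F_u = 58 ksi): end bolts L_c = 1.5625 − 0.8125/2 = 1.15625, R_n = min(1.2×1.15625×0.3125×58, 2.4×0.75×0.3125×58) = 25.148 kips/bolt; interior L_c = 2.125 − 0.8125 = 1.3125, R_n = 28.547 kips/bolt. φR_n = 0.75 × (2×25.148 + 6×28.547) = 166.2 kips.
Block shear: shear path 2×[1.5625+3×2.125] = 2×7.9375 in, A_gv = 4.9609, A_nv = 2×(7.9375 − 3.5×0.875)×0.3125 = 3.0469 in²; tension across gage: (2.25 − 1×0.875)×0.3125 = 0.42969 in². R_n = min(0.6×58×3.0469, 0.6×36×4.9609) + 1.0×58×0.42969 = min(106.03, 107.16) + 24.922 = 130.95 kips. φR_n = 0.75 × 130.95 = 98.2 kips.
Governing: min(360.5, 166.2, 98.2) = 98.2 kips → block shear.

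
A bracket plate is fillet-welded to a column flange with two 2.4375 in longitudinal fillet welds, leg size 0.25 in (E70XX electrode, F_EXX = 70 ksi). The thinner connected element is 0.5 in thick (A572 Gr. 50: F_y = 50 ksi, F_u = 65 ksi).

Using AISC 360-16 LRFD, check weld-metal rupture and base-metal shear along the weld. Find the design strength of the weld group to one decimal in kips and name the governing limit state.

27.1 kips (weld metal governs)

Weld metal: throat = 0.707×0.25 = 0.17675 in, L = 2×2.4375 = 4.875 in. φR_n = 0.75 × 0.6 × 70 × 0.17675 × 4.875 = 27.1 kips.
Base metal shear (0.5 in plate): yield φR_n = 1.0×0.6×50×0.5×4.875 = 73.1 kips; rupture φR_n = 0.75×0.6×65×0.5×4.875 = 71.3 kips; take 71.3 kips (rupture).
Governing: min(27.1, 71.3) = 27.1 kips → weld metal.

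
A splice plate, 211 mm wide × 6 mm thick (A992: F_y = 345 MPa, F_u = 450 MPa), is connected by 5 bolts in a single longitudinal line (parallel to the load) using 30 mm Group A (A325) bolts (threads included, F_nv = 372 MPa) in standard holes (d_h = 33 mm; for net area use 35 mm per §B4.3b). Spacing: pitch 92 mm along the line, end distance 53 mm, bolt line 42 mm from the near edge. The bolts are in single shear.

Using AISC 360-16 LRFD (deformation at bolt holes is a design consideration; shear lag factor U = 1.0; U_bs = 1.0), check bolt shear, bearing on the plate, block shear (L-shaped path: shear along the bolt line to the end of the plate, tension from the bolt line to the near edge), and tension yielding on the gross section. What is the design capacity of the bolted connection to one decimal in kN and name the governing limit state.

Bolt shear: A_b = π(30)²/4 = 706.86 mm². φR_n = 0.75 × 372 × 706.86 × 5 × 1 = 986.1 kN.
Bearing (6 mm plate, F_u = 450 MPa): end bolts L_c = 53 − 33/2 = 36.5, R_n = min(1.2×36.5×6×450, 2.4×30×6×450) = 118.26 kN/bolt; interior L_c = 92 − 33 = 59, R_n = 191.16 kN/bolt. φR_n = 0.75 × (1×118.26 + 4×191.16) = 662.2 kN.
Block shear: shear path 1×[53+4×92] = 1×421 mm, A_gv = 2526, A_nv = 1×(421 − 4.5×35)×6 = 1581 mm²; tension to near edge: (42 − 0.5×35)×6 = 147 mm². R_n = min(0.6×450×1581, 0.6×345×2526) + 1.0×450×147 = min(426.87, 522.88) + 66.15 = 493.02 kN. φR_n = 0.75 × 493.02 = 369.8 kN.
Tension yield (gross): A_g = 211×6 = 1266 mm². φR_n = 0.90 × 345 × 1266 = 393.1 kN.
Governing: min(986.1, 662.2, 369.8, 393.1) = 369.8 kN → block shear.

369.8 kN (block shear governs)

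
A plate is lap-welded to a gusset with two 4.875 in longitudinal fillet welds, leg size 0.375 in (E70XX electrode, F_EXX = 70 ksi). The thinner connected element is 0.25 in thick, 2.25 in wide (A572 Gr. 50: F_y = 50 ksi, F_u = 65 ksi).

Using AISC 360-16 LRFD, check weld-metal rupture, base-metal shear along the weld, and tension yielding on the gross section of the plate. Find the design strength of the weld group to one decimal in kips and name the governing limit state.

Weld metal: throat = 0.707×0.375 = 0.26513 in, L = 2×4.875 = 9.75 in. φR_n = 0.75 × 0.6 × 70 × 0.26513 × 9.75 = 81.4 kips.
Base metal shear (0.25 in plate): yield φR_n = 1.0×0.6×50×0.25×9.75 = 73.1 kips; rupture φR_n = 0.75×0.6×65×0.25×9.75 = 71.3 kips; take 71.3 kips (rupture).
Tension yield (gross): A_g = 2.25×0.25 = 0.5625 in². φR_n = 0.90 × 50 × 0.5625 = 25.3 kips.
Governing: min(81.4, 71.3, 25.3) = 25.3 kips → gross-section yield.

25.3 kips (gross-section yield governs)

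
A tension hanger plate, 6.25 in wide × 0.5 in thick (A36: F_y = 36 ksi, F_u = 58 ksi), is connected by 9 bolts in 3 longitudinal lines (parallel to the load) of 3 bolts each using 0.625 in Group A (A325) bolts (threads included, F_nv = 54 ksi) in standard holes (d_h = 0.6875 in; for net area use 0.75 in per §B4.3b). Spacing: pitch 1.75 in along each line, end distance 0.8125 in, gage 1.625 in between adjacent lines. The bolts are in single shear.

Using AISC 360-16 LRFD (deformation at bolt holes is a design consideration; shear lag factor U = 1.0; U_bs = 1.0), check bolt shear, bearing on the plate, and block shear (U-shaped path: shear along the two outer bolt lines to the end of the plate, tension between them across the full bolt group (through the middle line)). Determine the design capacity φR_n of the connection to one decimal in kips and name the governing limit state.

Bolt shear: A_b = π(0.625)²/4 = 0.3068 in². φR_n = 0.75 × 54 × 0.3068 × 9 × 1 = 111.8 kips.
Bearing (0.5 in plate, F_u = 58 ksi): end bolts L_c = 0.8125 − 0.6875/2 = 0.46875, R_n = min(1.2×0.46875×0.5×58, 2.4×0.625×0.5×58) = 16.313 kips/bolt; interior L_c = 1.75 − 0.6875 = 1.0625, R_n = 36.975 kips/bolt. φR_n = 0.75 × (3×16.313 + 6×36.975) = 203.1 kips.
Block shear: shear path 2×[0.8125+2×1.75] = 2×4.3125 in, A_gv = 4.3125, A_nv = 2×(4.3125 − 2.5×0.75)×0.5 = 2.4375 in²; tension across gage: (3.25 − 2×0.75)×0.5 = 0.875 in². R_n = min(0.6×58×2.4375, 0.6×36×4.3125) + 1.0×58×0.875 = min(84.825, 93.15) + 50.75 = 135.58 kips. φR_n = 0.75 × 135.58 = 101.7 kips.
Governing: min(111.8, 203.1, 101.7) = 101.7 kips → block shear.

101.7 kips (block shear governs)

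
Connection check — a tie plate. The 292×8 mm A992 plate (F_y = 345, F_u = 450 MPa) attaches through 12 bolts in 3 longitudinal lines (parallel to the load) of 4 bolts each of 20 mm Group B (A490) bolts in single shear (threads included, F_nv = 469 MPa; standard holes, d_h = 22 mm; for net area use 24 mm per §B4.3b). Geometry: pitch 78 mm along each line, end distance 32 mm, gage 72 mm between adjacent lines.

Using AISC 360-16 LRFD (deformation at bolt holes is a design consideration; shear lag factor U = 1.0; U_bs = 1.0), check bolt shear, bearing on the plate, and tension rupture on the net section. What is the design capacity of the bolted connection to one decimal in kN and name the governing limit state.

Bolt shear: A_b = π(20)²/4 = 314.16 mm². φR_n = 0.75 × 469 × 314.16 × 12 × 1 = 1326.1 kN.
Bearing (8 mm plate, F_u = 450 MPa): end bolts L_c = 32 − 22/2 = 21, R_n = min(1.2×21×8×450, 2.4×20×8×450) = 90.72 kN/bolt; interior L_c = 78 − 22 = 56, R_n = 172.8 kN/bolt. φR_n = 0.75 × (3×90.72 + 9×172.8) = 1370.5 kN.
Tension rupture (net): A_n = (292 − 3×24)×8 = 1760 mm² (U = 1.0, A_e = A_n). φR_n = 0.75 × 450 × 1760 = 594.0 kN.
Governing: min(1326.1, 1370.5, 594.0) = 594.0 kN → net-section rupture.

594.0 kN (net-section rupture governs)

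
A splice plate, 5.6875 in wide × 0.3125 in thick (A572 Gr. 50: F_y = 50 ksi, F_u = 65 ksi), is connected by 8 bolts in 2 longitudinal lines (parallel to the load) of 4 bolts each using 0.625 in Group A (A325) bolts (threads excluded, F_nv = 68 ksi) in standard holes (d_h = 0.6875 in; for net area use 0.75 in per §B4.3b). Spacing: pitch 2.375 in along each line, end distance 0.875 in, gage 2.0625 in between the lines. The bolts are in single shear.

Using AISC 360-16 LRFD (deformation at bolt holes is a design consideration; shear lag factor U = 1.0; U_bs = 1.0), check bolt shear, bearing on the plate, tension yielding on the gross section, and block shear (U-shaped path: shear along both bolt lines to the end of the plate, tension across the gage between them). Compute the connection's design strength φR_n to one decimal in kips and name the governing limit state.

80.0 kips (gross-section yield governs)

Bolt shear: A_b = π(0.625)²/4 = 0.3068 in². φR_n = 0.75 × 68 × 0.3068 × 8 × 1 = 125.2 kips.
Bearing (0.3125 in plate, F_u = 65 ksi): end bolts L_c = 0.875 − 0.6875/2 = 0.53125, R_n = min(1.2×0.53125×0.3125×65, 2.4×0.625×0.3125×65) = 12.949 kips/bolt; interior L_c = 2.375 − 0.6875 = 1.6875, R_n = 30.469 kips/bolt. φR_n = 0.75 × (2×12.949 + 6×30.469) = 156.5 kips.
Tension yield (gross): A_g = 5.6875×0.3125 = 1.7773 in². φR_n = 0.90 × 50 × 1.7773 = 80.0 kips.
Block shear: shear path 2×[0.875+3×2.375] = 2×8 in, A_gv = 5, A_nv = 2×(8 − 3.5×0.75)×0.3125 = 3.3594 in²; tension across gage: (2.0625 − 1×0.75)×0.3125 = 0.41016 in². R_n = min(0.6×65×3.3594, 0.6×50×5) + 1.0×65×0.41016 = min(131.02, 150) + 26.66 = 157.68 kips. φR_n = 0.75 × 157.68 = 118.3 kips.
Governing: min(125.2, 156.5, 80.0, 118.3) = 80.0 kips → gross-section yield.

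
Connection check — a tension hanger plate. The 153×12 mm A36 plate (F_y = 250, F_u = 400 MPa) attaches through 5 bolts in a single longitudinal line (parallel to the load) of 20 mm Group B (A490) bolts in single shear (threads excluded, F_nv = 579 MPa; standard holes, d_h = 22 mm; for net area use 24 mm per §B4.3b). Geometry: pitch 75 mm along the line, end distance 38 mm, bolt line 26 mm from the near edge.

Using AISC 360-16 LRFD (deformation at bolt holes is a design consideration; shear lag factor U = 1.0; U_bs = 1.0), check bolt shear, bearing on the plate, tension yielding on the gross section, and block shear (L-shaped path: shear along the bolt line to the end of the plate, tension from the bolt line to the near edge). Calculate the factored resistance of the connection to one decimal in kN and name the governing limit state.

413.1 kN (gross-section yield governs)

Bolt shear: A_b = π(20)²/4 = 314.16 mm². φR_n = 0.75 × 579 × 314.16 × 5 × 1 = 682.1 kN.
Bearing (12 mm plate, F_u = 400 MPa): end bolts L_c = 38 − 22/2 = 27, R_n = min(1.2×27×12×400, 2.4×20×12×400) = 155.52 kN/bolt; interior L_c = 75 − 22 = 53, R_n = 230.4 kN/bolt. φR_n = 0.75 × (1×155.52 + 4×230.4) = 807.8 kN.
Tension yield (gross): A_g = 153×12 = 1836 mm². φR_n = 0.90 × 250 × 1836 = 413.1 kN.
Block shear: shear path 1×[38+4×75] = 1×338 mm, A_gv = 4056, A_nv = 1×(338 − 4.5×24)×12 = 2760 mm²; tension to near edge: (26 − 0.5×24)×12 = 168 mm². R_n = min(0.6×400×2760, 0.6×250×4056) + 1.0×400×168 = min(662.4, 608.4) + 67.2 = 675.6 kN. φR_n = 0.75 × 675.6 = 506.7 kN.
Governing: min(682.1, 807.8, 413.1, 506.7) = 413.1 kN → gross-section yield.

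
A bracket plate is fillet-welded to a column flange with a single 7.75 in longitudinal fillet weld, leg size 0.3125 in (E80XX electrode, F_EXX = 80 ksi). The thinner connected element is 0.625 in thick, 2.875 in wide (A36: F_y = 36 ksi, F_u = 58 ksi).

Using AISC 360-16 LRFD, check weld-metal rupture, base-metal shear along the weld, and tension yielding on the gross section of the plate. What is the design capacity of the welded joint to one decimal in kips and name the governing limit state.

Weld metal: throat = 0.707×0.3125 = 0.22094 in, L = 7.75 in. φR_n = 0.75 × 0.6 × 80 × 0.22094 × 7.75 = 61.6 kips.
Base metal shear (0.625 in plate): yield φR_n = 1.0×0.6×36×0.625×7.75 = 104.6 kips; rupture φR_n = 0.75×0.6×58×0.625×7.75 = 126.4 kips; take 104.6 kips (yield).
Tension yield (gross): A_g = 2.875×0.625 = 1.7969 in². φR_n = 0.90 × 36 × 1.7969 = 58.2 kips.
Governing: min(61.6, 104.6, 58.2) = 58.2 kips → gross-section yield.

58.2 kips (gross-section yield governs)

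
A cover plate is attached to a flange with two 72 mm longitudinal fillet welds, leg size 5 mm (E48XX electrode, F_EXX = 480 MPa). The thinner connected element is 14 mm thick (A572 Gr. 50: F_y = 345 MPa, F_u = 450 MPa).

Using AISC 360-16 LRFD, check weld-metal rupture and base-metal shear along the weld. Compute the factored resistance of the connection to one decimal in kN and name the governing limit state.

110.0 kN (weld metal governs)

Weld metal: throat = 0.707×5 = 3.535 mm, L = 2×72 = 144 mm. φR_n = 0.75 × 0.6 × 480 × 3.535 × 144 = 110.0 kN.
Base metal shear (14 mm plate): yield φR_n = 1.0×0.6×345×14×144 = 417.3 kN; rupture φR_n = 0.75×0.6×450×14×144 = 408.2 kN; take 408.2 kN (rupture).
Governing: min(110.0, 408.2) = 110.0 kN → weld metal.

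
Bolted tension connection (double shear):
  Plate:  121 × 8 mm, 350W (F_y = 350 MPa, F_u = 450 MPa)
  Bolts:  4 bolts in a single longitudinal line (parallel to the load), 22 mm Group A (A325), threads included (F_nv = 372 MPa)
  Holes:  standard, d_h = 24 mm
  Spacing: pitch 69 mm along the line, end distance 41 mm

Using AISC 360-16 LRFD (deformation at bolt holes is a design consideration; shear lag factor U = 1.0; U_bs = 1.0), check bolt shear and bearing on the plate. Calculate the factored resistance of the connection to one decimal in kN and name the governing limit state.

521.6 kN (bearing governs)

Bolt shear: A_b = π(22)²/4 = 380.13 mm². φR_n = 0.75 × 372 × 380.13 × 4 × 2 = 848.5 kN.
Bearing (8 mm plate, F_u = 450 MPa): end bolts L_c = 41 − 24/2 = 29, R_n = min(1.2×29×8×450, 2.4×22×8×450) = 125.28 kN/bolt; interior L_c = 69 − 24 = 45, R_n = 190.08 kN/bolt. φR_n = 0.75 × (1×125.28 + 3×190.08) = 521.6 kN.
Governing: min(848.5, 521.6) = 521.6 kN → bearing.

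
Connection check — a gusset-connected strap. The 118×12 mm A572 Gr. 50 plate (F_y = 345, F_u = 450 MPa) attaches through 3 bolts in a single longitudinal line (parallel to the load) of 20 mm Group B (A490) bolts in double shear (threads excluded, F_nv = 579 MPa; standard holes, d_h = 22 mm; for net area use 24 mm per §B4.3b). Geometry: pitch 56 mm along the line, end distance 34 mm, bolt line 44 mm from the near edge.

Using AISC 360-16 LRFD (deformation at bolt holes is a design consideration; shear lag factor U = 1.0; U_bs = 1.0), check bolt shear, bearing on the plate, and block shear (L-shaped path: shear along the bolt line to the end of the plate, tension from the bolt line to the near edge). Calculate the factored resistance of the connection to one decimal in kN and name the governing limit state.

338.6 kN (block shear governs)

Bolt shear: A_b = π(20)²/4 = 314.16 mm². φR_n = 0.75 × 579 × 314.16 × 3 × 2 = 818.5 kN.
Bearing (12 mm plate, F_u = 450 MPa): end bolts L_c = 34 − 22/2 = 23, R_n = min(1.2×23×12×450, 2.4×20×12×450) = 149.04 kN/bolt; interior L_c = 56 − 22 = 34, R_n = 220.32 kN/bolt. φR_n = 0.75 × (1×149.04 + 2×220.32) = 442.3 kN.
Block shear: shear path 1×[34+2×56] = 1×146 mm, A_gv = 1752, A_nv = 1×(146 − 2.5×24)×12 = 1032 mm²; tension to near edge: (44 − 0.5×24)×12 = 384 mm². R_n = min(0.6×450×1032, 0.6×345×1752) + 1.0×450×384 = min(278.64, 362.66) + 172.8 = 451.44 kN. φR_n = 0.75 × 451.44 = 338.6 kN.
Governing: min(818.5, 442.3, 338.6) = 338.6 kN → block shear.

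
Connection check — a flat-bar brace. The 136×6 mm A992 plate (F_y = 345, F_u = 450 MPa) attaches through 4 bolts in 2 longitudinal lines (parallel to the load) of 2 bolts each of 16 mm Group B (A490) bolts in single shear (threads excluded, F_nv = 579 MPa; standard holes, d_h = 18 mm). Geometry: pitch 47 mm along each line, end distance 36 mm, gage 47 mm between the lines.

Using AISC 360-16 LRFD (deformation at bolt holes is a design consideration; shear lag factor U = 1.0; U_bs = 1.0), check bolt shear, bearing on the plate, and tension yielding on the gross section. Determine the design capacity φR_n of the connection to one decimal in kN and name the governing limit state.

253.4 kN (gross-section yield governs)

Bolt shear: A_b = π(16)²/4 = 201.06 mm². φR_n = 0.75 × 579 × 201.06 × 4 × 1 = 349.2 kN.
Bearing (6 mm plate, F_u = 450 MPa): end bolts L_c = 36 − 18/2 = 27, R_n = min(1.2×27×6×450, 2.4×16×6×450) = 87.48 kN/bolt; interior L_c = 47 − 18 = 29, R_n = 93.96 kN/bolt. φR_n = 0.75 × (2×87.48 + 2×93.96) = 272.2 kN.
Tension yield (gross): A_g = 136×6 = 816 mm². φR_n = 0.90 × 345 × 816 = 253.4 kN.
Governing: min(349.2, 272.2, 253.4) = 253.4 kN → gross-section yield.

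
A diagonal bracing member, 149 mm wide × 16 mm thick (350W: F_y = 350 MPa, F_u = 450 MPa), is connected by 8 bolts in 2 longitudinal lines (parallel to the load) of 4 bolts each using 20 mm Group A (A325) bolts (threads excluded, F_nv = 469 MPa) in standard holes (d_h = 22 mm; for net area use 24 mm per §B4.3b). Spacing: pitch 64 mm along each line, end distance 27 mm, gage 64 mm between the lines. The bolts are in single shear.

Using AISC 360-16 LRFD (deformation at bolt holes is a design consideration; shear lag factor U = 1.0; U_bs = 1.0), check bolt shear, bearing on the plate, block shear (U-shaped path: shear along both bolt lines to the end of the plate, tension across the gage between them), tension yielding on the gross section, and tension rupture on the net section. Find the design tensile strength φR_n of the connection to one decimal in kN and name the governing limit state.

545.4 kN (net-section rupture governs)

Bolt shear: A_b = π(20)²/4 = 314.16 mm². φR_n = 0.75 × 469 × 314.16 × 8 × 1 = 884.0 kN.
Bearing (16 mm plate, F_u = 450 MPa): end bolts L_c = 27 − 22/2 = 16, R_n = min(1.2×16×16×450, 2.4×20×16×450) = 138.24 kN/bolt; interior L_c = 64 − 22 = 42, R_n = 345.6 kN/bolt. φR_n = 0.75 × (2×138.24 + 6×345.6) = 1762.6 kN.
Block shear: shear path 2×[27+3×64] = 2×219 mm, A_gv = 7008, A_nv = 2×(219 − 3.5×24)×16 = 4320 mm²; tension across gage: (64 − 1×24)×16 = 640 mm². R_n = min(0.6×450×4320, 0.6×350×7008) + 1.0×450×640 = min(1166.4, 1471.7) + 288 = 1454.4 kN. φR_n = 0.75 × 1454.4 = 1090.8 kN.
Tension yield (gross): A_g = 149×16 = 2384 mm². φR_n = 0.90 × 350 × 2384 = 751.0 kN.
Tension rupture (net): A_n = (149 − 2×24)×16 = 1616 mm² (U = 1.0, A_e = A_n). φR_n = 0.75 × 450 × 1616 = 545.4 kN.
Governing: min(884.0, 1762.6, 1090.8, 751.0, 545.4) = 545.4 kN → net-section rupture.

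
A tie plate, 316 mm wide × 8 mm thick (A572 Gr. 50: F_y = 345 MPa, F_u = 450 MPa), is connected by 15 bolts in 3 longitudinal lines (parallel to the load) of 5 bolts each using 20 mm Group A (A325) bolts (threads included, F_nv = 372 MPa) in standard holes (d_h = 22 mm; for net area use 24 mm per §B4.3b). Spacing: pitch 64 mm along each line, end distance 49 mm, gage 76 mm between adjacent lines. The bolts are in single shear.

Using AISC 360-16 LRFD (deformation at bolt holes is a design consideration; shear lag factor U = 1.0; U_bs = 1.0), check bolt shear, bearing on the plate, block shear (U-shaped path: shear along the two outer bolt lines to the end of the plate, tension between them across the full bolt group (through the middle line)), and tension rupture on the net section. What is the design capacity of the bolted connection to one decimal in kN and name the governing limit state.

Bolt shear: A_b = π(20)²/4 = 314.16 mm². φR_n = 0.75 × 372 × 314.16 × 15 × 1 = 1314.8 kN.
Bearing (8 mm plate, F_u = 450 MPa): end bolts L_c = 49 − 22/2 = 38, R_n = min(1.2×38×8×450, 2.4×20×8×450) = 164.16 kN/bolt; interior L_c = 64 − 22 = 42, R_n = 172.8 kN/bolt. φR_n = 0.75 × (3×164.16 + 12×172.8) = 1924.6 kN.
Block shear: shear path 2×[49+4×64] = 2×305 mm, A_gv = 4880, A_nv = 2×(305 − 4.5×24)×8 = 3152 mm²; tension across gage: (152 − 2×24)×8 = 832 mm². R_n = min(0.6×450×3152, 0.6×345×4880) + 1.0×450×832 = min(851.04, 1010.2) + 374.4 = 1225.4 kN. φR_n = 0.75 × 1225.4 = 919.1 kN.
Tension rupture (net): A_n = (316 − 3×24)×8 = 1952 mm² (U = 1.0, A_e = A_n). φR_n = 0.75 × 450 × 1952 = 658.8 kN.
Governing: min(1314.8, 1924.6, 919.1, 658.8) = 658.8 kN → net-section rupture.

658.8 kN (net-section rupture governs)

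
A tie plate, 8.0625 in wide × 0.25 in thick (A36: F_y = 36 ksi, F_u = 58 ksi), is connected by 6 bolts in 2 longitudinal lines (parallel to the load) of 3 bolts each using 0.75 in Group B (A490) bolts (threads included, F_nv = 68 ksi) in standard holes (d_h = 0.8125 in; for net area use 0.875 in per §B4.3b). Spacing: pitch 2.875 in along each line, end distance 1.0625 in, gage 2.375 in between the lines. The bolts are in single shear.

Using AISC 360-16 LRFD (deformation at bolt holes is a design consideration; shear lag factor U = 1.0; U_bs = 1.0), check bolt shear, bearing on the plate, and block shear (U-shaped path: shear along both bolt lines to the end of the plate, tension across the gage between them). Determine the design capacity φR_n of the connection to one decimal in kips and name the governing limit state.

Bolt shear: A_b = π(0.75)²/4 = 0.44179 in². φR_n = 0.75 × 68 × 0.44179 × 6 × 1 = 135.2 kips.
Bearing (0.25 in plate, F_u = 58 ksi): end bolts L_c = 1.0625 − 0.8125/2 = 0.65625, R_n = min(1.2×0.65625×0.25×58, 2.4×0.75×0.25×58) = 11.419 kips/bolt; interior L_c = 2.875 − 0.8125 = 2.0625, R_n = 26.1 kips/bolt. φR_n = 0.75 × (2×11.419 + 4×26.1) = 95.4 kips.
Block shear: shear path 2×[1.0625+2×2.875] = 2×6.8125 in, A_gv = 3.4063, A_nv = 2×(6.8125 − 2.5×0.875)×0.25 = 2.3125 in²; tension across gage: (2.375 − 1×0.875)×0.25 = 0.375 in². R_n = min(0.6×58×2.3125, 0.6×36×3.4063) + 1.0×58×0.375 = min(80.475, 73.576) + 21.75 = 95.326 kips. φR_n = 0.75 × 95.326 = 71.5 kips.
Governing: min(135.2, 95.4, 71.5) = 71.5 kips → block shear.

71.5 kips (block shear governs)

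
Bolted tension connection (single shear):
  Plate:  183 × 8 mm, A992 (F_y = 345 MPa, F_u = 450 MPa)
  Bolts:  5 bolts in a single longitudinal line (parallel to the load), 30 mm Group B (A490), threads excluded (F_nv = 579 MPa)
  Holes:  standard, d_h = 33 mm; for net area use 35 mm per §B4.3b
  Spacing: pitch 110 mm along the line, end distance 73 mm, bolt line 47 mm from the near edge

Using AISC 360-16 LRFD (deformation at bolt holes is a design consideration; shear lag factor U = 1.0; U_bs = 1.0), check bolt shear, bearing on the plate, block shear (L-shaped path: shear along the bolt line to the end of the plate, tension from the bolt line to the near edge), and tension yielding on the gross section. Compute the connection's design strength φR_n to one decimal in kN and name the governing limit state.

Bolt shear: A_b = π(30)²/4 = 706.86 mm². φR_n = 0.75 × 579 × 706.86 × 5 × 1 = 1534.8 kN.
Bearing (8 mm plate, F_u = 450 MPa): end bolts L_c = 73 − 33/2 = 56.5, R_n = min(1.2×56.5×8×450, 2.4×30×8×450) = 244.08 kN/bolt; interior L_c = 110 − 33 = 77, R_n = 259.2 kN/bolt. φR_n = 0.75 × (1×244.08 + 4×259.2) = 960.7 kN.
Block shear: shear path 1×[73+4×110] = 1×513 mm, A_gv = 4104, A_nv = 1×(513 − 4.5×35)×8 = 2844 mm²; tension to near edge: (47 − 0.5×35)×8 = 236 mm². R_n = min(0.6×450×2844, 0.6×345×4104) + 1.0×450×236 = min(767.88, 849.53) + 106.2 = 874.08 kN. φR_n = 0.75 × 874.08 = 655.6 kN.
Tension yield (gross): A_g = 183×8 = 1464 mm². φR_n = 0.90 × 345 × 1464 = 454.6 kN.
Governing: min(1534.8, 960.7, 655.6, 454.6) = 454.6 kN → gross-section yield.

454.6 kN (gross-section yield governs)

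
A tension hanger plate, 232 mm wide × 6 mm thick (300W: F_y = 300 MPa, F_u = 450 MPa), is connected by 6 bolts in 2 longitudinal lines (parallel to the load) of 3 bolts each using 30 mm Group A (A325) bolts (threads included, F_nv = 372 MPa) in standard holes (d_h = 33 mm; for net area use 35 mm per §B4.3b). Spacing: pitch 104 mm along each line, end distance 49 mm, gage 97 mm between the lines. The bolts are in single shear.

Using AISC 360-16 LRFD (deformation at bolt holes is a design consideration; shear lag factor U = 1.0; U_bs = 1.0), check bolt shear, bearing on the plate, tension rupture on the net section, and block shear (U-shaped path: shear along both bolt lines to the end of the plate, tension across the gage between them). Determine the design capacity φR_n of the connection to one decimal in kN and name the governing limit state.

Bolt shear: A_b = π(30)²/4 = 706.86 mm². φR_n = 0.75 × 372 × 706.86 × 6 × 1 = 1183.3 kN.
Bearing (6 mm plate, F_u = 450 MPa): end bolts L_c = 49 − 33/2 = 32.5, R_n = min(1.2×32.5×6×450, 2.4×30×6×450) = 105.3 kN/bolt; interior L_c = 104 − 33 = 71, R_n = 194.4 kN/bolt. φR_n = 0.75 × (2×105.3 + 4×194.4) = 741.2 kN.
Tension rupture (net): A_n = (232 − 2×35)×6 = 972 mm² (U = 1.0, A_e = A_n). φR_n = 0.75 × 450 × 972 = 328.1 kN.
Block shear: shear path 2×[49+2×104] = 2×257 mm, A_gv = 3084, A_nv = 2×(257 − 2.5×35)×6 = 2034 mm²; tension across gage: (97 − 1×35)×6 = 372 mm². R_n = min(0.6×450×2034, 0.6×300×3084) + 1.0×450×372 = min(549.18, 555.12) + 167.4 = 716.58 kN. φR_n = 0.75 × 716.58 = 537.4 kN.
Governing: min(1183.3, 741.2, 328.1, 537.4) = 328.1 kN → net-section rupture.

328.1 kN (net-section rupture governs)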